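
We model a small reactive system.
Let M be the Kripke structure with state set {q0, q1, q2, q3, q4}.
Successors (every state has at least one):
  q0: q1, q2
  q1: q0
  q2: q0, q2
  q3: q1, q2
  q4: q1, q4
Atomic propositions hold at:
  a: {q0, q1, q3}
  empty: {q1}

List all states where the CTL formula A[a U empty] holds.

A[a U empty]: least fixpoint, start Z0 = Sat(empty) = {q1}, add states in Sat(a) with every successor in Z. Already a fixed point.
Sat(A[a U empty]) = {q1}

{q1}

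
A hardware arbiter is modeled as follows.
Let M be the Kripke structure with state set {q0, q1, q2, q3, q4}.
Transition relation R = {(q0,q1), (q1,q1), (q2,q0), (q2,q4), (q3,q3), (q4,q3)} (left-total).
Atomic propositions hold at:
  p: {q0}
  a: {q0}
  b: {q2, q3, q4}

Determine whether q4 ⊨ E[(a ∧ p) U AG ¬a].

Yes

Sat(a ∧ p) = {q0}
Sat(¬a) = {q1, q2, q3, q4}
AG ¬a: greatest fixpoint, start Z0 = {q1, q2, q3, q4}, keep only states in Sat with every successor in Z. Z1 = {q1, q3, q4}; fixed.
Sat(AG ¬a) = {q1, q3, q4}
E[(a ∧ p) U AG ¬a]: least fixpoint, start Z0 = Sat(AG ¬a) = {q1, q3, q4}, add states in Sat(a ∧ p) with some successor in Z. Z1 = {q0, q1, q3, q4}; fixed.
Sat(E[(a ∧ p) U AG ¬a]) = {q0, q1, q3, q4}
q4 ∈ Sat(E[(a ∧ p) U AG ¬a]) = {q0, q1, q3, q4}, so the formula holds at q4.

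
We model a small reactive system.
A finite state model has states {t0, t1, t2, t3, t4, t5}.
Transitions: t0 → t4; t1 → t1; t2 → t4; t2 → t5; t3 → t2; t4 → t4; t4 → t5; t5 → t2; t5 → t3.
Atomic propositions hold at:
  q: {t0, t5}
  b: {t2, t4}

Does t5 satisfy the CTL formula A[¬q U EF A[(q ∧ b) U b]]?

Sat(¬q) = {t1, t2, t3, t4}
Sat(q ∧ b) = ∅
A[(q ∧ b) U b]: least fixpoint, start Z0 = Sat(b) = {t2, t4}, add states in Sat(q ∧ b) with every successor in Z. Already a fixed point.
Sat(A[(q ∧ b) U b]) = {t2, t4}
EF A[(q ∧ b) U b]: least fixpoint, start Z0 = {t2, t4}, add states with some successor in Z. Z1 = {t0, t2, t3, t4, t5}; fixed.
Sat(EF A[(q ∧ b) U b]) = {t0, t2, t3, t4, t5}
A[¬q U EF A[(q ∧ b) U b]]: least fixpoint, start Z0 = Sat(EF A[(q ∧ b) U b]) = {t0, t2, t3, t4, t5}, add states in Sat(¬q) with every successor in Z. Already a fixed point.
Sat(A[¬q U EF A[(q ∧ b) U b]]) = {t0, t2, t3, t4, t5}
t5 ∈ Sat(A[¬q U EF A[(q ∧ b) U b]]) = {t0, t2, t3, t4, t5}, so the formula holds at t5.

Yes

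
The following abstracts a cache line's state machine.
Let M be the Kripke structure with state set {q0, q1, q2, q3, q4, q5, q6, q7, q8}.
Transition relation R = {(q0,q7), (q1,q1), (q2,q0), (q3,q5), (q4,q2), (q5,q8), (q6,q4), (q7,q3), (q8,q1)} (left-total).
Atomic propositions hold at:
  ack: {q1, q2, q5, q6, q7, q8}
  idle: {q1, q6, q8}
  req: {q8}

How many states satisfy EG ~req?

Sat(~req) = {q0, q1, q2, q3, q4, q5, q6, q7}
EG ~req: greatest fixpoint, start Z0 = {q0, q1, q2, q3, q4, q5, q6, q7}, keep only states in Sat with some successor in Z. Z1 = {q0, q1, q2, q3, q4, q6, q7}; Z2 = {q0, q1, q2, q4, q6, q7}; Z3 = {q0, q1, q2, q4, q6}; Z4 = {q1, q2, q4, q6}; Z5 = {q1, q4, q6}; Z6 = {q1, q6}; Z7 = {q1}; fixed.
Sat(EG ~req) = {q1}
|Sat(EG ~req)| = |{q1}| = 1.

1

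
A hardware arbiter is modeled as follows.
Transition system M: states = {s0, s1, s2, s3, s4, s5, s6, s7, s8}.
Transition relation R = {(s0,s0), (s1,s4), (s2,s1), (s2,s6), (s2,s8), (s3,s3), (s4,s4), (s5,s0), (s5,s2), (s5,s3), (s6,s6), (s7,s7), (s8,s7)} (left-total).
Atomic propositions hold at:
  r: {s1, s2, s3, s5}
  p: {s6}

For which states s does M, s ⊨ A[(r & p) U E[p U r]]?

{s1, s2, s3, s5}

Sat(r & p) = ∅
E[p U r]: least fixpoint, start Z0 = Sat(r) = {s1, s2, s3, s5}, add states in Sat(p) with some successor in Z. Already a fixed point.
Sat(E[p U r]) = {s1, s2, s3, s5}
A[(r & p) U E[p U r]]: least fixpoint, start Z0 = Sat(E[p U r]) = {s1, s2, s3, s5}, add states in Sat(r & p) with every successor in Z. Already a fixed point.
Sat(A[(r & p) U E[p U r]]) = {s1, s2, s3, s5}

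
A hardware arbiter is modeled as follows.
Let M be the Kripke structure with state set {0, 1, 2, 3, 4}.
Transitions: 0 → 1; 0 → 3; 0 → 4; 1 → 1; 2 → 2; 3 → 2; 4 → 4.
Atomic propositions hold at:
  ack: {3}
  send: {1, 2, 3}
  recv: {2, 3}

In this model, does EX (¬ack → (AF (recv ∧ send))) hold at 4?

No

Sat(¬ack) = {0, 1, 2, 4}
Sat(recv ∧ send) = {2, 3}
AF (recv ∧ send): least fixpoint, start Z0 = {2, 3}, add states with every successor in Z. Already a fixed point.
Sat(AF (recv ∧ send)) = {2, 3}
Sat(¬ack → (AF (recv ∧ send))) = {2, 3}
Sat(EX (¬ack → (AF (recv ∧ send)))) = {s : some successor in {2, 3}} = {0, 2, 3}
4 ∉ Sat(EX (¬ack → (AF (recv ∧ send)))) = {0, 2, 3}, so the formula does not hold at 4.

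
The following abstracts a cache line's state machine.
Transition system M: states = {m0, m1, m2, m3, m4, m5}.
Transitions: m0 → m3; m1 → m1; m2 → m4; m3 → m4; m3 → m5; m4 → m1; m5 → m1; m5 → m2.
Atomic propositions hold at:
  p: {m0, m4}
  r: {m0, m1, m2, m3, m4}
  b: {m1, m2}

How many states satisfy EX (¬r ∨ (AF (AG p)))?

Sat(¬r) = {m5}
AG p: greatest fixpoint, start Z0 = {m0, m4}, keep only states in Sat with every successor in Z. Z1 = ∅; fixed.
Sat(AG p) = ∅
AF (AG p): least fixpoint, start Z0 = ∅, add states with every successor in Z. Already a fixed point.
Sat(AF (AG p)) = ∅
Sat(¬r ∨ (AF (AG p))) = {m5}
Sat(EX (¬r ∨ (AF (AG p)))) = {s : some successor in {m5}} = {m3}
|Sat(EX (¬r ∨ (AF (AG p))))| = |{m3}| = 1.

1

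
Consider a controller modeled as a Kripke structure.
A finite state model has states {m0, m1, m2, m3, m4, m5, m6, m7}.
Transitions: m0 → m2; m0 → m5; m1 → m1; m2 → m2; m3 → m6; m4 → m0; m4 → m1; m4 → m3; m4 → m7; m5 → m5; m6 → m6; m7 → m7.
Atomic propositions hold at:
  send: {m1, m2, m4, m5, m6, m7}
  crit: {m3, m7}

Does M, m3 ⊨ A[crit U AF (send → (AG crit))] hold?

Yes

AG crit: greatest fixpoint, start Z0 = {m3, m7}, keep only states in Sat with every successor in Z. Z1 = {m7}; fixed.
Sat(AG crit) = {m7}
Sat(send → (AG crit)) = {m0, m3, m7}
AF (send → (AG crit)): least fixpoint, start Z0 = {m0, m3, m7}, add states with every successor in Z. Already a fixed point.
Sat(AF (send → (AG crit))) = {m0, m3, m7}
A[crit U AF (send → (AG crit))]: least fixpoint, start Z0 = Sat(AF (send → (AG crit))) = {m0, m3, m7}, add states in Sat(crit) with every successor in Z. Already a fixed point.
Sat(A[crit U AF (send → (AG crit))]) = {m0, m3, m7}
m3 ∈ Sat(A[crit U AF (send → (AG crit))]) = {m0, m3, m7}, so the formula holds at m3.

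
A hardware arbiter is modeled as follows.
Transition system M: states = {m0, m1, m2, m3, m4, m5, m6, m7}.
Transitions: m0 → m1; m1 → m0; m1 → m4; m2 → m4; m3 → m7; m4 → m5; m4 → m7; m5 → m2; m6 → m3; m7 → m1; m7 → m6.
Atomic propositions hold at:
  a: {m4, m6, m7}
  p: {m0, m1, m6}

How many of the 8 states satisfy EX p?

Sat(EX p) = {s : some successor in {m0, m1, m6}} = {m0, m1, m7}
|Sat(EX p)| = |{m0, m1, m7}| = 3.

3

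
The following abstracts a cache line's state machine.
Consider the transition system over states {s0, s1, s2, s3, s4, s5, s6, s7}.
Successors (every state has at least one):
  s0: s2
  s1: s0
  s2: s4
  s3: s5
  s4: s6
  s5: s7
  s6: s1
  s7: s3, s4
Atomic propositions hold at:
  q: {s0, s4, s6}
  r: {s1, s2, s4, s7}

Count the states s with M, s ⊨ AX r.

4

Sat(AX r) = {s : every successor in {s1, s2, s4, s7}} = {s0, s2, s5, s6}
|Sat(AX r)| = |{s0, s2, s5, s6}| = 4.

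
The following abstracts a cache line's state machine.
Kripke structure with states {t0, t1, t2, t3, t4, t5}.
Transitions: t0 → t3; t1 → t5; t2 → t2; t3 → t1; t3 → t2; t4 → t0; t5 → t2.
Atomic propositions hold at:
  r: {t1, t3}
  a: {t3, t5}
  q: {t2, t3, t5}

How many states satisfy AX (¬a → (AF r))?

Sat(¬a) = {t0, t1, t2, t4}
AF r: least fixpoint, start Z0 = {t1, t3}, add states with every successor in Z. Z1 = {t0, t1, t3}; Z2 = {t0, t1, t3, t4}; fixed.
Sat(AF r) = {t0, t1, t3, t4}
Sat(¬a → (AF r)) = {t0, t1, t3, t4, t5}
Sat(AX (¬a → (AF r))) = {s : every successor in {t0, t1, t3, t4, t5}} = {t0, t1, t4}
|Sat(AX (¬a → (AF r)))| = |{t0, t1, t4}| = 3.

3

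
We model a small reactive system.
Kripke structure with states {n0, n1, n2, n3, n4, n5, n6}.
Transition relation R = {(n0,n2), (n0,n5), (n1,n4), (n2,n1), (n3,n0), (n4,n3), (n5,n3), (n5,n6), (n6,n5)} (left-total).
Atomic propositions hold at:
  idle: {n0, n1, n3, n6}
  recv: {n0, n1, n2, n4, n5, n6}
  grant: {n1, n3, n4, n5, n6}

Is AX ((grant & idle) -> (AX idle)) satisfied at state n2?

No

Sat(grant & idle) = {n1, n3, n6}
Sat(AX idle) = {s : every successor in {n0, n1, n3, n6}} = {n2, n3, n4, n5}
Sat((grant & idle) -> (AX idle)) = {n0, n2, n3, n4, n5}
Sat(AX ((grant & idle) -> (AX idle))) = {s : every successor in {n0, n2, n3, n4, n5}} = {n0, n1, n3, n4, n6}
n2 ∉ Sat(AX ((grant & idle) -> (AX idle))) = {n0, n1, n3, n4, n6}, so the formula does not hold at n2.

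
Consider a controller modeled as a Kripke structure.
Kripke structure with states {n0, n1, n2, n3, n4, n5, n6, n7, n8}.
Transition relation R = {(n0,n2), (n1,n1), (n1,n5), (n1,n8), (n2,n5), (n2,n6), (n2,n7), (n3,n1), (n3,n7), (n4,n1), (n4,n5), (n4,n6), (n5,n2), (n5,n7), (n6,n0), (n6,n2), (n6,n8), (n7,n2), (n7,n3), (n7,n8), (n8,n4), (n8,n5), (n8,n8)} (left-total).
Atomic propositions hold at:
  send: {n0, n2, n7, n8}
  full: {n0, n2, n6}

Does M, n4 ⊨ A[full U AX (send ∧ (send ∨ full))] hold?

Sat(send ∨ full) = {n0, n2, n6, n7, n8}
Sat(send ∧ (send ∨ full)) = {n0, n2, n7, n8}
Sat(AX (send ∧ (send ∨ full))) = {s : every successor in {n0, n2, n7, n8}} = {n0, n5, n6}
A[full U AX (send ∧ (send ∨ full))]: least fixpoint, start Z0 = Sat(AX (send ∧ (send ∨ full))) = {n0, n5, n6}, add states in Sat(full) with every successor in Z. Already a fixed point.
Sat(A[full U AX (send ∧ (send ∨ full))]) = {n0, n5, n6}
n4 ∉ Sat(A[full U AX (send ∧ (send ∨ full))]) = {n0, n5, n6}, so the formula does not hold at n4.

No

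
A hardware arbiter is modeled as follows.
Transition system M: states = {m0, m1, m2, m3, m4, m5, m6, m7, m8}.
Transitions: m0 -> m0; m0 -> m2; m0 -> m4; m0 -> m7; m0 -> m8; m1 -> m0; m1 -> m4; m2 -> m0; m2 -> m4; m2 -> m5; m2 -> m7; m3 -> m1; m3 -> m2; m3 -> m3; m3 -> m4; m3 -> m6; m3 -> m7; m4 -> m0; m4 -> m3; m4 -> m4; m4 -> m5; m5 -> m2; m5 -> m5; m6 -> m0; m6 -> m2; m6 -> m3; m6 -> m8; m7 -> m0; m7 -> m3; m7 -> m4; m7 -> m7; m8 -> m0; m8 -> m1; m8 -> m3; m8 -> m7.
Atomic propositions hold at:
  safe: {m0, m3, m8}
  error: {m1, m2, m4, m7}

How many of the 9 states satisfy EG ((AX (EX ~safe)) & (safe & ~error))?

Sat(~safe) = {m1, m2, m4, m5, m6, m7}
Sat(EX ~safe) = {s : some successor in {m1, m2, m4, m5, m6, m7}} = {m0, m1, m2, m3, m4, m5, m6, m7, m8}
Sat(AX (EX ~safe)) = {s : every successor in {m0, m1, m2, m3, m4, m5, m6, m7, m8}} = {m0, m1, m2, m3, m4, m5, m6, m7, m8}
Sat(~error) = {m0, m3, m5, m6, m8}
Sat(safe & ~error) = {m0, m3, m8}
Sat((AX (EX ~safe)) & (safe & ~error)) = {m0, m3, m8}
EG ((AX (EX ~safe)) & (safe & ~error)): greatest fixpoint, start Z0 = {m0, m3, m8}, keep only states in Sat with some successor in Z. Already a fixed point.
Sat(EG ((AX (EX ~safe)) & (safe & ~error))) = {m0, m3, m8}
|Sat(EG ((AX (EX ~safe)) & (safe & ~error)))| = |{m0, m3, m8}| = 3.

3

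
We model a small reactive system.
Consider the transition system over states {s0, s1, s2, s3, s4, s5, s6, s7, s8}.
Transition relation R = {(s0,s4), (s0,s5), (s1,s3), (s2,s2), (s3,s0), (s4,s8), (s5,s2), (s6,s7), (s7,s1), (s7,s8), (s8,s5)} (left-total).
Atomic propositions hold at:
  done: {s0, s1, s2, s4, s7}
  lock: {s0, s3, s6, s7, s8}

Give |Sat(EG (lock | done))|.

1

Sat(lock | done) = {s0, s1, s2, s3, s4, s6, s7, s8}
EG (lock | done): greatest fixpoint, start Z0 = {s0, s1, s2, s3, s4, s6, s7, s8}, keep only states in Sat with some successor in Z. Z1 = {s0, s1, s2, s3, s4, s6, s7}; Z2 = {s0, s1, s2, s3, s6, s7}; Z3 = {s1, s2, s3, s6, s7}; Z4 = {s1, s2, s6, s7}; Z5 = {s2, s6, s7}; Z6 = {s2, s6}; Z7 = {s2}; fixed.
Sat(EG (lock | done)) = {s2}
|Sat(EG (lock | done))| = |{s2}| = 1.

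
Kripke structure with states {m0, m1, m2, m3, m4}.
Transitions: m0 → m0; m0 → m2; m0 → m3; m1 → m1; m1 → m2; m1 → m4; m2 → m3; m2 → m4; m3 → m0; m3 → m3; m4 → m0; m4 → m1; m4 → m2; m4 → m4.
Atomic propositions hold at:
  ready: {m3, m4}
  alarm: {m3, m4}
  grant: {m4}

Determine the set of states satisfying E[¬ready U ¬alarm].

{m0, m1, m2}

Sat(¬ready) = {m0, m1, m2}
Sat(¬alarm) = {m0, m1, m2}
E[¬ready U ¬alarm]: least fixpoint, start Z0 = Sat(¬alarm) = {m0, m1, m2}, add states in Sat(¬ready) with some successor in Z. Already a fixed point.
Sat(E[¬ready U ¬alarm]) = {m0, m1, m2}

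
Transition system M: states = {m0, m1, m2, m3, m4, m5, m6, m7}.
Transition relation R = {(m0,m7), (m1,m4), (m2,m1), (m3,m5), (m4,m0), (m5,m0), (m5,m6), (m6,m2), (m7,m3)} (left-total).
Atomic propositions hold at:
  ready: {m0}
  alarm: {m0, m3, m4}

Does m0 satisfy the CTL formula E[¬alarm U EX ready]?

Sat(¬alarm) = {m1, m2, m5, m6, m7}
Sat(EX ready) = {s : some successor in {m0}} = {m4, m5}
E[¬alarm U EX ready]: least fixpoint, start Z0 = Sat(EX ready) = {m4, m5}, add states in Sat(¬alarm) with some successor in Z. Z1 = {m1, m4, m5}; Z2 = {m1, m2, m4, m5}; Z3 = {m1, m2, m4, m5, m6}; fixed.
Sat(E[¬alarm U EX ready]) = {m1, m2, m4, m5, m6}
m0 ∉ Sat(E[¬alarm U EX ready]) = {m1, m2, m4, m5, m6}, so the formula does not hold at m0.

No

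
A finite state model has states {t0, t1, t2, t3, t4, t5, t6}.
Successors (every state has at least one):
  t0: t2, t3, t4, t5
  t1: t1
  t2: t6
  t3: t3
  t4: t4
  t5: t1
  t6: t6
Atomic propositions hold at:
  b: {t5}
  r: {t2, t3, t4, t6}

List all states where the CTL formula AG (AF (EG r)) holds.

EG r: greatest fixpoint, start Z0 = {t2, t3, t4, t6}, keep only states in Sat with some successor in Z. Already a fixed point.
Sat(EG r) = {t2, t3, t4, t6}
AF (EG r): least fixpoint, start Z0 = {t2, t3, t4, t6}, add states with every successor in Z. Already a fixed point.
Sat(AF (EG r)) = {t2, t3, t4, t6}
AG (AF (EG r)): greatest fixpoint, start Z0 = {t2, t3, t4, t6}, keep only states in Sat with every successor in Z. Already a fixed point.
Sat(AG (AF (EG r))) = {t2, t3, t4, t6}

{t2, t3, t4, t6}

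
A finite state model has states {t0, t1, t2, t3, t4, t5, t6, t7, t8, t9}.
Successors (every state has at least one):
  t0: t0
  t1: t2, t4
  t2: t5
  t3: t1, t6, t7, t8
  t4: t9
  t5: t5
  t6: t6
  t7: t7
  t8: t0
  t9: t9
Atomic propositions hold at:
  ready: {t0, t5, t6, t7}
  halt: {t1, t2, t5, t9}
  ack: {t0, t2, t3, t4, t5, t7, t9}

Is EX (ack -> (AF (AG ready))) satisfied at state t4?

No

AG ready: greatest fixpoint, start Z0 = {t0, t5, t6, t7}, keep only states in Sat with every successor in Z. Already a fixed point.
Sat(AG ready) = {t0, t5, t6, t7}
AF (AG ready): least fixpoint, start Z0 = {t0, t5, t6, t7}, add states with every successor in Z. Z1 = {t0, t2, t5, t6, t7, t8}; fixed.
Sat(AF (AG ready)) = {t0, t2, t5, t6, t7, t8}
Sat(ack -> (AF (AG ready))) = {t0, t1, t2, t5, t6, t7, t8}
Sat(EX (ack -> (AF (AG ready)))) = {s : some successor in {t0, t1, t2, t5, t6, t7, t8}} = {t0, t1, t2, t3, t5, t6, t7, t8}
t4 ∉ Sat(EX (ack -> (AF (AG ready)))) = {t0, t1, t2, t3, t5, t6, t7, t8}, so the formula does not hold at t4.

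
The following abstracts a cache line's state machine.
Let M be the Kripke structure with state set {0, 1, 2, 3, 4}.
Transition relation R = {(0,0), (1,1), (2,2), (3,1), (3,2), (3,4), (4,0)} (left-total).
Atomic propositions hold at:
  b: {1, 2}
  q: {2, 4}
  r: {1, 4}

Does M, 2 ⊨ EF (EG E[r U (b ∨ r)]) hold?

Sat(b ∨ r) = {1, 2, 4}
E[r U (b ∨ r)]: least fixpoint, start Z0 = Sat((b ∨ r)) = {1, 2, 4}, add states in Sat(r) with some successor in Z. Already a fixed point.
Sat(E[r U (b ∨ r)]) = {1, 2, 4}
EG E[r U (b ∨ r)]: greatest fixpoint, start Z0 = {1, 2, 4}, keep only states in Sat with some successor in Z. Z1 = {1, 2}; fixed.
Sat(EG E[r U (b ∨ r)]) = {1, 2}
EF (EG E[r U (b ∨ r)]): least fixpoint, start Z0 = {1, 2}, add states with some successor in Z. Z1 = {1, 2, 3}; fixed.
Sat(EF (EG E[r U (b ∨ r)])) = {1, 2, 3}
2 ∈ Sat(EF (EG E[r U (b ∨ r)])) = {1, 2, 3}, so the formula holds at 2.

Yes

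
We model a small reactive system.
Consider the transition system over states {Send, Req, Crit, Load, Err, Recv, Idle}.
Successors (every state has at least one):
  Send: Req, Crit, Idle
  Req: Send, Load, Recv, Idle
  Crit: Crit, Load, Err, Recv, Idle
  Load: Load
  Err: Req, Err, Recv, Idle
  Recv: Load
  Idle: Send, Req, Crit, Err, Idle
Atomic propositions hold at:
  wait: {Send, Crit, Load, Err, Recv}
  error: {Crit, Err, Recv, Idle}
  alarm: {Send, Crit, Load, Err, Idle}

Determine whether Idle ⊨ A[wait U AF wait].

No

AF wait: least fixpoint, start Z0 = {Send, Crit, Load, Err, Recv}, add states with every successor in Z. Already a fixed point.
Sat(AF wait) = {Send, Crit, Load, Err, Recv}
A[wait U AF wait]: least fixpoint, start Z0 = Sat(AF wait) = {Send, Crit, Load, Err, Recv}, add states in Sat(wait) with every successor in Z. Already a fixed point.
Sat(A[wait U AF wait]) = {Send, Crit, Load, Err, Recv}
Idle ∉ Sat(A[wait U AF wait]) = {Send, Crit, Load, Err, Recv}, so the formula does not hold at Idle.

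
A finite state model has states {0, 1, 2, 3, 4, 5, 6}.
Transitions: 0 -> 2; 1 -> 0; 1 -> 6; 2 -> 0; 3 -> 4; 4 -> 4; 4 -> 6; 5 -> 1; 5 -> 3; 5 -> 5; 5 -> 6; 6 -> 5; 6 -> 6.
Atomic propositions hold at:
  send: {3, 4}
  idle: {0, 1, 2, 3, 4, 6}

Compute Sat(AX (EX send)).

Sat(EX send) = {s : some successor in {3, 4}} = {3, 4, 5}
Sat(AX (EX send)) = {s : every successor in {3, 4, 5}} = {3}

{3}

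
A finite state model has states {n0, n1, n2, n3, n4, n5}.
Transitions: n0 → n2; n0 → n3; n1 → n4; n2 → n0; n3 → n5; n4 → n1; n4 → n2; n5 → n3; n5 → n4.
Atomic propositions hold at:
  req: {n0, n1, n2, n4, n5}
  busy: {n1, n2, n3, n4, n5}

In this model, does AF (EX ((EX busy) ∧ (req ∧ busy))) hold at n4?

Sat(EX busy) = {s : some successor in {n1, n2, n3, n4, n5}} = {n0, n1, n3, n4, n5}
Sat(req ∧ busy) = {n1, n2, n4, n5}
Sat((EX busy) ∧ (req ∧ busy)) = {n1, n4, n5}
Sat(EX ((EX busy) ∧ (req ∧ busy))) = {s : some successor in {n1, n4, n5}} = {n1, n3, n4, n5}
AF (EX ((EX busy) ∧ (req ∧ busy))): least fixpoint, start Z0 = {n1, n3, n4, n5}, add states with every successor in Z. Already a fixed point.
Sat(AF (EX ((EX busy) ∧ (req ∧ busy)))) = {n1, n3, n4, n5}
n4 ∈ Sat(AF (EX ((EX busy) ∧ (req ∧ busy)))) = {n1, n3, n4, n5}, so the formula holds at n4.

Yes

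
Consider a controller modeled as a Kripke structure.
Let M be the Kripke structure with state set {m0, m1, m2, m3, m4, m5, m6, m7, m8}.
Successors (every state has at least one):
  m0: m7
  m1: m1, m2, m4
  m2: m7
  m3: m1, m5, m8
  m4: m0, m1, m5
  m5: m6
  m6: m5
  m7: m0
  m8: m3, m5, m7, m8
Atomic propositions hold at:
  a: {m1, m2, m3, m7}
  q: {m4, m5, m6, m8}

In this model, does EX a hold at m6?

Sat(EX a) = {s : some successor in {m1, m2, m3, m7}} = {m0, m1, m2, m3, m4, m8}
m6 ∉ Sat(EX a) = {m0, m1, m2, m3, m4, m8}, so the formula does not hold at m6.

No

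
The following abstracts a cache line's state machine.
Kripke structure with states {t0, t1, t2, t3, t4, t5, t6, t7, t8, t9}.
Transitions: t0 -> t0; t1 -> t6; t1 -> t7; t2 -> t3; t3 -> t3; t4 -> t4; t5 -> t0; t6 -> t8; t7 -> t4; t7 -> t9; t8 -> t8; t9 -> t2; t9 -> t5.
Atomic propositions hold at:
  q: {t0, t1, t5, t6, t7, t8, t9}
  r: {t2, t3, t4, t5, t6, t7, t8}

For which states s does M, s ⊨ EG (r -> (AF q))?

AF q: least fixpoint, start Z0 = {t0, t1, t5, t6, t7, t8, t9}, add states with every successor in Z. Already a fixed point.
Sat(AF q) = {t0, t1, t5, t6, t7, t8, t9}
Sat(r -> (AF q)) = {t0, t1, t5, t6, t7, t8, t9}
EG (r -> (AF q)): greatest fixpoint, start Z0 = {t0, t1, t5, t6, t7, t8, t9}, keep only states in Sat with some successor in Z. Already a fixed point.
Sat(EG (r -> (AF q))) = {t0, t1, t5, t6, t7, t8, t9}

{t0, t1, t5, t6, t7, t8, t9}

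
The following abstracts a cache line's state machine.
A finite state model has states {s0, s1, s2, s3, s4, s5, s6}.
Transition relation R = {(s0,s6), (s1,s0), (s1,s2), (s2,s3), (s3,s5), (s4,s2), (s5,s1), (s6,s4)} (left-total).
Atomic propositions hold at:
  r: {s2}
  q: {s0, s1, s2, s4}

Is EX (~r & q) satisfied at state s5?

Sat(~r) = {s0, s1, s3, s4, s5, s6}
Sat(~r & q) = {s0, s1, s4}
Sat(EX (~r & q)) = {s : some successor in {s0, s1, s4}} = {s1, s5, s6}
s5 ∈ Sat(EX (~r & q)) = {s1, s5, s6}, so the formula holds at s5.

Yes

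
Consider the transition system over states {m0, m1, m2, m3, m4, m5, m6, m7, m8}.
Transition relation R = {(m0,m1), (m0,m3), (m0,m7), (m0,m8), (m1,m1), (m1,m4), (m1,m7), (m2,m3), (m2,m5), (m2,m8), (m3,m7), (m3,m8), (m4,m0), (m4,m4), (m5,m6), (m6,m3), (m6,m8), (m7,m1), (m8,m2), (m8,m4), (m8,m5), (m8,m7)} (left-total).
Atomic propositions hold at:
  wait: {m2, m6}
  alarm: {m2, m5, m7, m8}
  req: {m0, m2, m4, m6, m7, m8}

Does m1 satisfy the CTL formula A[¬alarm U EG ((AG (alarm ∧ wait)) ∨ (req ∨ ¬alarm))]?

Sat(¬alarm) = {m0, m1, m3, m4, m6}
Sat(alarm ∧ wait) = {m2}
AG (alarm ∧ wait): greatest fixpoint, start Z0 = {m2}, keep only states in Sat with every successor in Z. Z1 = ∅; fixed.
Sat(AG (alarm ∧ wait)) = ∅
Sat(req ∨ ¬alarm) = {m0, m1, m2, m3, m4, m6, m7, m8}
Sat((AG (alarm ∧ wait)) ∨ (req ∨ ¬alarm)) = {m0, m1, m2, m3, m4, m6, m7, m8}
EG ((AG (alarm ∧ wait)) ∨ (req ∨ ¬alarm)): greatest fixpoint, start Z0 = {m0, m1, m2, m3, m4, m6, m7, m8}, keep only states in Sat with some successor in Z. Already a fixed point.
Sat(EG ((AG (alarm ∧ wait)) ∨ (req ∨ ¬alarm))) = {m0, m1, m2, m3, m4, m6, m7, m8}
A[¬alarm U EG ((AG (alarm ∧ wait)) ∨ (req ∨ ¬alarm))]: least fixpoint, start Z0 = Sat(EG ((AG (alarm ∧ wait)) ∨ (req ∨ ¬alarm))) = {m0, m1, m2, m3, m4, m6, m7, m8}, add states in Sat(¬alarm) with every successor in Z. Already a fixed point.
Sat(A[¬alarm U EG ((AG (alarm ∧ wait)) ∨ (req ∨ ¬alarm))]) = {m0, m1, m2, m3, m4, m6, m7, m8}
m1 ∈ Sat(A[¬alarm U EG ((AG (alarm ∧ wait)) ∨ (req ∨ ¬alarm))]) = {m0, m1, m2, m3, m4, m6, m7, m8}, so the formula holds at m1.

Yes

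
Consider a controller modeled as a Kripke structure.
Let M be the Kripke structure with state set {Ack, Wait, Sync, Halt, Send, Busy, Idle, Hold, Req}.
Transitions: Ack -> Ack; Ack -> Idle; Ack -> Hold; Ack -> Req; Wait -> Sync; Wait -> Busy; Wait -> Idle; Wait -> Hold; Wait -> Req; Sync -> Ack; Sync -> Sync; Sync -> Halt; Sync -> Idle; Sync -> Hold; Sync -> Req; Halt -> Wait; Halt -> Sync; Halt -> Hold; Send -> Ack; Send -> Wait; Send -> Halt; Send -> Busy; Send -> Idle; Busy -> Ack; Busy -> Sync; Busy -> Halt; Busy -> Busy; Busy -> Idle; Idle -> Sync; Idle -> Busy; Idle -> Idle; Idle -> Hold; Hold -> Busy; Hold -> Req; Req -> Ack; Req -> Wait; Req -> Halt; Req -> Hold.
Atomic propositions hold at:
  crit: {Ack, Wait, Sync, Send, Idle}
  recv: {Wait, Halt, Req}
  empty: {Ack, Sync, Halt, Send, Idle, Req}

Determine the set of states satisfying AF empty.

{Ack, Sync, Halt, Send, Idle, Req}

AF empty: least fixpoint, start Z0 = {Ack, Sync, Halt, Send, Idle, Req}, add states with every successor in Z. Already a fixed point.
Sat(AF empty) = {Ack, Sync, Halt, Send, Idle, Req}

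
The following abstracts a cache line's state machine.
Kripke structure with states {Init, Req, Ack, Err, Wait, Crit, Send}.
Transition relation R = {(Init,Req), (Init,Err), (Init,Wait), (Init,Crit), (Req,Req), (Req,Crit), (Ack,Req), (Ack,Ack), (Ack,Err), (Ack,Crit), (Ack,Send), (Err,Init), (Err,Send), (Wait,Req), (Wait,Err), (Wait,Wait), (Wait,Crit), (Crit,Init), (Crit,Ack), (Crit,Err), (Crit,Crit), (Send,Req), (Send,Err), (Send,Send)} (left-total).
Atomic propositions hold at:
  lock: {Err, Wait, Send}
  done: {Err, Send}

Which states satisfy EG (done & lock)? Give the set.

{Err, Send}

Sat(done & lock) = {Err, Send}
EG (done & lock): greatest fixpoint, start Z0 = {Err, Send}, keep only states in Sat with some successor in Z. Already a fixed point.
Sat(EG (done & lock)) = {Err, Send}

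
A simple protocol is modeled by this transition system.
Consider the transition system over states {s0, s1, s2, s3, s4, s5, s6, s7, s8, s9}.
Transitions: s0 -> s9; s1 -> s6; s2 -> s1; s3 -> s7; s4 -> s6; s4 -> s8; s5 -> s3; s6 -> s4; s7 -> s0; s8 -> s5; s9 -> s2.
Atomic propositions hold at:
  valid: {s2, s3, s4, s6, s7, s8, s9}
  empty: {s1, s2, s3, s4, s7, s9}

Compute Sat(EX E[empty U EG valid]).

{s0, s1, s2, s4, s6, s9}

EG valid: greatest fixpoint, start Z0 = {s2, s3, s4, s6, s7, s8, s9}, keep only states in Sat with some successor in Z. Z1 = {s3, s4, s6, s9}; Z2 = {s4, s6}; fixed.
Sat(EG valid) = {s4, s6}
E[empty U EG valid]: least fixpoint, start Z0 = Sat(EG valid) = {s4, s6}, add states in Sat(empty) with some successor in Z. Z1 = {s1, s4, s6}; Z2 = {s1, s2, s4, s6}; Z3 = {s1, s2, s4, s6, s9}; fixed.
Sat(E[empty U EG valid]) = {s1, s2, s4, s6, s9}
Sat(EX E[empty U EG valid]) = {s : some successor in {s1, s2, s4, s6, s9}} = {s0, s1, s2, s4, s6, s9}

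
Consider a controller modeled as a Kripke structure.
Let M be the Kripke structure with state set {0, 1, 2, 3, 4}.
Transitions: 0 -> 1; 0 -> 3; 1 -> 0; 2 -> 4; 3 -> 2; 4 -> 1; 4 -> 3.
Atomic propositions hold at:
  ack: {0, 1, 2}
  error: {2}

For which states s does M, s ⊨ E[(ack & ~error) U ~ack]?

Sat(~error) = {0, 1, 3, 4}
Sat(ack & ~error) = {0, 1}
Sat(~ack) = {3, 4}
E[(ack & ~error) U ~ack]: least fixpoint, start Z0 = Sat(~ack) = {3, 4}, add states in Sat(ack & ~error) with some successor in Z. Z1 = {0, 3, 4}; Z2 = {0, 1, 3, 4}; fixed.
Sat(E[(ack & ~error) U ~ack]) = {0, 1, 3, 4}

{0, 1, 3, 4}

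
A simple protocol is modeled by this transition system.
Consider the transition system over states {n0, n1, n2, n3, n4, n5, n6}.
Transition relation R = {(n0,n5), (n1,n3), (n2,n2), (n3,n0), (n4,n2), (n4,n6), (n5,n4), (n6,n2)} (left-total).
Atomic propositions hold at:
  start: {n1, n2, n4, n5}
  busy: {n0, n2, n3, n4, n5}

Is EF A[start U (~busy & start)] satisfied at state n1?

Sat(~busy) = {n1, n6}
Sat(~busy & start) = {n1}
A[start U (~busy & start)]: least fixpoint, start Z0 = Sat((~busy & start)) = {n1}, add states in Sat(start) with every successor in Z. Already a fixed point.
Sat(A[start U (~busy & start)]) = {n1}
EF A[start U (~busy & start)]: least fixpoint, start Z0 = {n1}, add states with some successor in Z. Already a fixed point.
Sat(EF A[start U (~busy & start)]) = {n1}
n1 ∈ Sat(EF A[start U (~busy & start)]) = {n1}, so the formula holds at n1.

Yes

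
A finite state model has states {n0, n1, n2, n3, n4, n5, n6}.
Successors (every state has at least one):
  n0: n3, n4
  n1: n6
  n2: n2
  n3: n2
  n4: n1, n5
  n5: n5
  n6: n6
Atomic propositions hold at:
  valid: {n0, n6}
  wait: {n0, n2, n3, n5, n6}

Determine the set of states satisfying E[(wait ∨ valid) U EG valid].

{n6}

Sat(wait ∨ valid) = {n0, n2, n3, n5, n6}
EG valid: greatest fixpoint, start Z0 = {n0, n6}, keep only states in Sat with some successor in Z. Z1 = {n6}; fixed.
Sat(EG valid) = {n6}
E[(wait ∨ valid) U EG valid]: least fixpoint, start Z0 = Sat(EG valid) = {n6}, add states in Sat(wait ∨ valid) with some successor in Z. Already a fixed point.
Sat(E[(wait ∨ valid) U EG valid]) = {n6}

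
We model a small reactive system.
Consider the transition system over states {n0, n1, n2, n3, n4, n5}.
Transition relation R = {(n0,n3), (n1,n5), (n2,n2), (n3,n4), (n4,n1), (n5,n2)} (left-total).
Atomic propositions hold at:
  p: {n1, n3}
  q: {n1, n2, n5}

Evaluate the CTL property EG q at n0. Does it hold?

EG q: greatest fixpoint, start Z0 = {n1, n2, n5}, keep only states in Sat with some successor in Z. Already a fixed point.
Sat(EG q) = {n1, n2, n5}
n0 ∉ Sat(EG q) = {n1, n2, n5}, so the formula does not hold at n0.

No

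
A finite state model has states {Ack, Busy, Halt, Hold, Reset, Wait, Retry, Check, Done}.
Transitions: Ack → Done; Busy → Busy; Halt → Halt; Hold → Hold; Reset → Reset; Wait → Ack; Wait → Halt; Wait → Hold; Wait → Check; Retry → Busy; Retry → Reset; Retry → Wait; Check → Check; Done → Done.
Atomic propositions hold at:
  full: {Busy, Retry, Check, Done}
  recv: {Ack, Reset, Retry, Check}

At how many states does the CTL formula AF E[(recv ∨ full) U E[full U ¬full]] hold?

Sat(recv ∨ full) = {Ack, Busy, Reset, Retry, Check, Done}
Sat(¬full) = {Ack, Halt, Hold, Reset, Wait}
E[full U ¬full]: least fixpoint, start Z0 = Sat(¬full) = {Ack, Halt, Hold, Reset, Wait}, add states in Sat(full) with some successor in Z. Z1 = {Ack, Halt, Hold, Reset, Wait, Retry}; fixed.
Sat(E[full U ¬full]) = {Ack, Halt, Hold, Reset, Wait, Retry}
E[(recv ∨ full) U E[full U ¬full]]: least fixpoint, start Z0 = Sat(E[full U ¬full]) = {Ack, Halt, Hold, Reset, Wait, Retry}, add states in Sat(recv ∨ full) with some successor in Z. Already a fixed point.
Sat(E[(recv ∨ full) U E[full U ¬full]]) = {Ack, Halt, Hold, Reset, Wait, Retry}
AF E[(recv ∨ full) U E[full U ¬full]]: least fixpoint, start Z0 = {Ack, Halt, Hold, Reset, Wait, Retry}, add states with every successor in Z. Already a fixed point.
Sat(AF E[(recv ∨ full) U E[full U ¬full]]) = {Ack, Halt, Hold, Reset, Wait, Retry}
|Sat(AF E[(recv ∨ full) U E[full U ¬full]])| = |{Ack, Halt, Hold, Reset, Wait, Retry}| = 6.

6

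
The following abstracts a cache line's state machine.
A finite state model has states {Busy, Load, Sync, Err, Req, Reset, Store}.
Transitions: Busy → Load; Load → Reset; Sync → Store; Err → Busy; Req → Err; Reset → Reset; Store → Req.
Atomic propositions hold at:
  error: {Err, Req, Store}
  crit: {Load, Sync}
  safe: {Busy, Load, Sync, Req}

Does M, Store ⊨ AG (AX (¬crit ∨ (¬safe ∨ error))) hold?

No

Sat(¬crit) = {Busy, Err, Req, Reset, Store}
Sat(¬safe) = {Err, Reset, Store}
Sat(¬safe ∨ error) = {Err, Req, Reset, Store}
Sat(¬crit ∨ (¬safe ∨ error)) = {Busy, Err, Req, Reset, Store}
Sat(AX (¬crit ∨ (¬safe ∨ error))) = {s : every successor in {Busy, Err, Req, Reset, Store}} = {Load, Sync, Err, Req, Reset, Store}
AG (AX (¬crit ∨ (¬safe ∨ error))): greatest fixpoint, start Z0 = {Load, Sync, Err, Req, Reset, Store}, keep only states in Sat with every successor in Z. Z1 = {Load, Sync, Req, Reset, Store}; Z2 = {Load, Sync, Reset, Store}; Z3 = {Load, Sync, Reset}; Z4 = {Load, Reset}; fixed.
Sat(AG (AX (¬crit ∨ (¬safe ∨ error)))) = {Load, Reset}
Store ∉ Sat(AG (AX (¬crit ∨ (¬safe ∨ error)))) = {Load, Reset}, so the formula does not hold at Store.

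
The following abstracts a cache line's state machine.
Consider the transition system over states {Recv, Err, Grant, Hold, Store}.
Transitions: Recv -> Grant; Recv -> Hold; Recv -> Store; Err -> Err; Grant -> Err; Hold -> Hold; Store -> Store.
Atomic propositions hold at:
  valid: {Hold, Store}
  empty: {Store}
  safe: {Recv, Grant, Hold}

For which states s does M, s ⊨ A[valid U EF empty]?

EF empty: least fixpoint, start Z0 = {Store}, add states with some successor in Z. Z1 = {Recv, Store}; fixed.
Sat(EF empty) = {Recv, Store}
A[valid U EF empty]: least fixpoint, start Z0 = Sat(EF empty) = {Recv, Store}, add states in Sat(valid) with every successor in Z. Already a fixed point.
Sat(A[valid U EF empty]) = {Recv, Store}

{Recv, Store}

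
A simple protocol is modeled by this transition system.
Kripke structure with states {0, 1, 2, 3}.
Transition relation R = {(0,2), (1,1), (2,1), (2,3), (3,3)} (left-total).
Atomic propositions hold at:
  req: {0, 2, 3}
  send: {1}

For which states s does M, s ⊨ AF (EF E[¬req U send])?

{0, 1, 2}

Sat(¬req) = {1}
E[¬req U send]: least fixpoint, start Z0 = Sat(send) = {1}, add states in Sat(¬req) with some successor in Z. Already a fixed point.
Sat(E[¬req U send]) = {1}
EF E[¬req U send]: least fixpoint, start Z0 = {1}, add states with some successor in Z. Z1 = {1, 2}; Z2 = {0, 1, 2}; fixed.
Sat(EF E[¬req U send]) = {0, 1, 2}
AF (EF E[¬req U send]): least fixpoint, start Z0 = {0, 1, 2}, add states with every successor in Z. Already a fixed point.
Sat(AF (EF E[¬req U send])) = {0, 1, 2}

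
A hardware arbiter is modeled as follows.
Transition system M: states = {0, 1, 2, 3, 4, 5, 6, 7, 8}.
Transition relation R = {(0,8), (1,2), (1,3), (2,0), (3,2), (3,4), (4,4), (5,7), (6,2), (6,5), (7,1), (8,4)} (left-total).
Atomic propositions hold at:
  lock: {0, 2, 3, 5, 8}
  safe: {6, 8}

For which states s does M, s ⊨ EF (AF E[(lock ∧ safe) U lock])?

Sat(lock ∧ safe) = {8}
E[(lock ∧ safe) U lock]: least fixpoint, start Z0 = Sat(lock) = {0, 2, 3, 5, 8}, add states in Sat(lock ∧ safe) with some successor in Z. Already a fixed point.
Sat(E[(lock ∧ safe) U lock]) = {0, 2, 3, 5, 8}
AF E[(lock ∧ safe) U lock]: least fixpoint, start Z0 = {0, 2, 3, 5, 8}, add states with every successor in Z. Z1 = {0, 1, 2, 3, 5, 6, 8}; Z2 = {0, 1, 2, 3, 5, 6, 7, 8}; fixed.
Sat(AF E[(lock ∧ safe) U lock]) = {0, 1, 2, 3, 5, 6, 7, 8}
EF (AF E[(lock ∧ safe) U lock]): least fixpoint, start Z0 = {0, 1, 2, 3, 5, 6, 7, 8}, add states with some successor in Z. Already a fixed point.
Sat(EF (AF E[(lock ∧ safe) U lock])) = {0, 1, 2, 3, 5, 6, 7, 8}

{0, 1, 2, 3, 5, 6, 7, 8}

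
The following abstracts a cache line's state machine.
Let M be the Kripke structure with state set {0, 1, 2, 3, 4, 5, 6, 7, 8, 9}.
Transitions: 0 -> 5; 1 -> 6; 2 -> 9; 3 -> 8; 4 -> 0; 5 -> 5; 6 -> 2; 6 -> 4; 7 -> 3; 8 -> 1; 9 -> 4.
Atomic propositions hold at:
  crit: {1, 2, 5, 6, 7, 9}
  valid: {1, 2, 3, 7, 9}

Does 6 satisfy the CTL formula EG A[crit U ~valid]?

Sat(~valid) = {0, 4, 5, 6, 8}
A[crit U ~valid]: least fixpoint, start Z0 = Sat(~valid) = {0, 4, 5, 6, 8}, add states in Sat(crit) with every successor in Z. Z1 = {0, 1, 4, 5, 6, 8, 9}; Z2 = {0, 1, 2, 4, 5, 6, 8, 9}; fixed.
Sat(A[crit U ~valid]) = {0, 1, 2, 4, 5, 6, 8, 9}
EG A[crit U ~valid]: greatest fixpoint, start Z0 = {0, 1, 2, 4, 5, 6, 8, 9}, keep only states in Sat with some successor in Z. Already a fixed point.
Sat(EG A[crit U ~valid]) = {0, 1, 2, 4, 5, 6, 8, 9}
6 ∈ Sat(EG A[crit U ~valid]) = {0, 1, 2, 4, 5, 6, 8, 9}, so the formula holds at 6.

Yes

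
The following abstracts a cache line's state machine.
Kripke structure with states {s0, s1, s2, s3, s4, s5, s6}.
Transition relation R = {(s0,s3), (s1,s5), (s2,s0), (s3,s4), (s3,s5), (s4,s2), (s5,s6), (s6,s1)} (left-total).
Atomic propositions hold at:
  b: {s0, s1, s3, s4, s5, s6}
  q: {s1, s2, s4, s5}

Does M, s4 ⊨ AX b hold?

No

Sat(AX b) = {s : every successor in {s0, s1, s3, s4, s5, s6}} = {s0, s1, s2, s3, s5, s6}
s4 ∉ Sat(AX b) = {s0, s1, s2, s3, s5, s6}, so the formula does not hold at s4.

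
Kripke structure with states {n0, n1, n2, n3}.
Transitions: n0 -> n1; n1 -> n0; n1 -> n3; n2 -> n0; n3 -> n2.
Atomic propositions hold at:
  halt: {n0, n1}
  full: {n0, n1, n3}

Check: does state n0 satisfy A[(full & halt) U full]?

Sat(full & halt) = {n0, n1}
A[(full & halt) U full]: least fixpoint, start Z0 = Sat(full) = {n0, n1, n3}, add states in Sat(full & halt) with every successor in Z. Already a fixed point.
Sat(A[(full & halt) U full]) = {n0, n1, n3}
n0 ∈ Sat(A[(full & halt) U full]) = {n0, n1, n3}, so the formula holds at n0.

Yes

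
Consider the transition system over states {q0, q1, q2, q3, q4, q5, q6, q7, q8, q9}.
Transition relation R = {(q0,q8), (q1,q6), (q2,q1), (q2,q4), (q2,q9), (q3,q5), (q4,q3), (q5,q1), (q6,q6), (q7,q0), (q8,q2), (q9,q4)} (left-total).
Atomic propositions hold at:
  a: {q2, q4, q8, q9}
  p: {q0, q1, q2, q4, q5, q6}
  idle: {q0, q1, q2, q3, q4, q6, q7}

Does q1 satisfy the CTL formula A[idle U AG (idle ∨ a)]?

Sat(idle ∨ a) = {q0, q1, q2, q3, q4, q6, q7, q8, q9}
AG (idle ∨ a): greatest fixpoint, start Z0 = {q0, q1, q2, q3, q4, q6, q7, q8, q9}, keep only states in Sat with every successor in Z. Z1 = {q0, q1, q2, q4, q6, q7, q8, q9}; Z2 = {q0, q1, q2, q6, q7, q8, q9}; Z3 = {q0, q1, q6, q7, q8}; Z4 = {q0, q1, q6, q7}; Z5 = {q1, q6, q7}; Z6 = {q1, q6}; fixed.
Sat(AG (idle ∨ a)) = {q1, q6}
A[idle U AG (idle ∨ a)]: least fixpoint, start Z0 = Sat(AG (idle ∨ a)) = {q1, q6}, add states in Sat(idle) with every successor in Z. Already a fixed point.
Sat(A[idle U AG (idle ∨ a)]) = {q1, q6}
q1 ∈ Sat(A[idle U AG (idle ∨ a)]) = {q1, q6}, so the formula holds at q1.

Yes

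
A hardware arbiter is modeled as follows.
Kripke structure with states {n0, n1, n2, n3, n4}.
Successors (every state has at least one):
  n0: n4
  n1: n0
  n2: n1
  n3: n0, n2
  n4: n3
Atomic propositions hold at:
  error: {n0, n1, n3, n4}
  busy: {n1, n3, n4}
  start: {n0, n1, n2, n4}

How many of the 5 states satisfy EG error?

EG error: greatest fixpoint, start Z0 = {n0, n1, n3, n4}, keep only states in Sat with some successor in Z. Already a fixed point.
Sat(EG error) = {n0, n1, n3, n4}
|Sat(EG error)| = |{n0, n1, n3, n4}| = 4.

4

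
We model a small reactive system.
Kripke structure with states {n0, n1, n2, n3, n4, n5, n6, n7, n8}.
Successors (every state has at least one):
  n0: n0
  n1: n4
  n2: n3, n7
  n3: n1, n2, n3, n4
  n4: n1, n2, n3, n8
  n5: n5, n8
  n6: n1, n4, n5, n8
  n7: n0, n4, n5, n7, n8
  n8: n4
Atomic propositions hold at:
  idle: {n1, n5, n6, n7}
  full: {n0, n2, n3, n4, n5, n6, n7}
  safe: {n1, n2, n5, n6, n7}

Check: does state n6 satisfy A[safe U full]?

A[safe U full]: least fixpoint, start Z0 = Sat(full) = {n0, n2, n3, n4, n5, n6, n7}, add states in Sat(safe) with every successor in Z. Z1 = {n0, n1, n2, n3, n4, n5, n6, n7}; fixed.
Sat(A[safe U full]) = {n0, n1, n2, n3, n4, n5, n6, n7}
n6 ∈ Sat(A[safe U full]) = {n0, n1, n2, n3, n4, n5, n6, n7}, so the formula holds at n6.

Yes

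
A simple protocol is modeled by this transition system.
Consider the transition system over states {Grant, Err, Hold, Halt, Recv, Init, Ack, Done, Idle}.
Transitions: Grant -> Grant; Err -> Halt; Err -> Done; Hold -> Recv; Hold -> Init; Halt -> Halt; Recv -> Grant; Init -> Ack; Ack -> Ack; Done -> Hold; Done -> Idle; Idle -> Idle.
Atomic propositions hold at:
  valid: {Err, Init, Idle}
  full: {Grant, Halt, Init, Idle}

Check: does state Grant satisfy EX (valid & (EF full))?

No

EF full: least fixpoint, start Z0 = {Grant, Halt, Init, Idle}, add states with some successor in Z. Z1 = {Grant, Err, Hold, Halt, Recv, Init, Done, Idle}; fixed.
Sat(EF full) = {Grant, Err, Hold, Halt, Recv, Init, Done, Idle}
Sat(valid & (EF full)) = {Err, Init, Idle}
Sat(EX (valid & (EF full))) = {s : some successor in {Err, Init, Idle}} = {Hold, Done, Idle}
Grant ∉ Sat(EX (valid & (EF full))) = {Hold, Done, Idle}, so the formula does not hold at Grant.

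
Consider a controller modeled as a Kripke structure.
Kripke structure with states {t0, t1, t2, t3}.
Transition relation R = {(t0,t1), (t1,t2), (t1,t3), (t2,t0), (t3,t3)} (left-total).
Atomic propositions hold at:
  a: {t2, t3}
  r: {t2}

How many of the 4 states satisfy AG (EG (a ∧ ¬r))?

Sat(¬r) = {t0, t1, t3}
Sat(a ∧ ¬r) = {t3}
EG (a ∧ ¬r): greatest fixpoint, start Z0 = {t3}, keep only states in Sat with some successor in Z. Already a fixed point.
Sat(EG (a ∧ ¬r)) = {t3}
AG (EG (a ∧ ¬r)): greatest fixpoint, start Z0 = {t3}, keep only states in Sat with every successor in Z. Already a fixed point.
Sat(AG (EG (a ∧ ¬r))) = {t3}
|Sat(AG (EG (a ∧ ¬r)))| = |{t3}| = 1.

1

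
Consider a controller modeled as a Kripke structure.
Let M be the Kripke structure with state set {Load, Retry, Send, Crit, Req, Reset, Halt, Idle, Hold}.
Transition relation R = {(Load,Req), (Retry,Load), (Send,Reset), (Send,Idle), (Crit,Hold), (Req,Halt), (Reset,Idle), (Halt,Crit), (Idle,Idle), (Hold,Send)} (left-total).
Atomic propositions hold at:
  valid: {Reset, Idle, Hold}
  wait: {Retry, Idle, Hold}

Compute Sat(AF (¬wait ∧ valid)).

Sat(¬wait) = {Load, Send, Crit, Req, Reset, Halt}
Sat(¬wait ∧ valid) = {Reset}
AF (¬wait ∧ valid): least fixpoint, start Z0 = {Reset}, add states with every successor in Z. Already a fixed point.
Sat(AF (¬wait ∧ valid)) = {Reset}

{Reset}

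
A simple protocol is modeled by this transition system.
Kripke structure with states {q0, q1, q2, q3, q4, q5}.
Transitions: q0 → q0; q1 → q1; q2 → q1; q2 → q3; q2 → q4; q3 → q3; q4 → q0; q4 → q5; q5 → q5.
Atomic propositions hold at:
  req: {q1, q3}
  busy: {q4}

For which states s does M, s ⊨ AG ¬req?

Sat(¬req) = {q0, q2, q4, q5}
AG ¬req: greatest fixpoint, start Z0 = {q0, q2, q4, q5}, keep only states in Sat with every successor in Z. Z1 = {q0, q4, q5}; fixed.
Sat(AG ¬req) = {q0, q4, q5}

{q0, q4, q5}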